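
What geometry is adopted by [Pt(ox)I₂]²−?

Each oxalate is −2; each iodide is −1; balancing the −2 overall charge requires Pt(II).
Group 10 minus oxidation state 2 gives a d⁸ configuration.
Counting donor atoms: 1×oxalate (bidentate) → 2 donors; 2×iodide (monodentate) → 2 donors. Coordination number = 4.
A 5d d⁸ ion has a large crystal-field splitting; square planar leaves the high-energy d_{x²−y²} orbital empty and maximises CFSE.

square planar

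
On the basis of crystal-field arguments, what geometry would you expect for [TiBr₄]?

Summing ligand charges against the 0 overall charge gives an oxidation state of +4 for titanium.
Group 4 minus oxidation state 4 gives a d⁰ configuration.
Coordination number: 4.
A d⁰ ion has no crystal-field stabilisation preference between square planar and tetrahedral, so four ligands adopt the sterically favoured tetrahedral geometry.

tetrahedral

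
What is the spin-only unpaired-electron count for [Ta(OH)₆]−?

0 unpaired electrons

Each hydroxide is −1; balancing the −1 overall charge requires Ta(V).
Group 5 minus oxidation state 5 gives a d⁰ configuration.
In an octahedral field the d⁰ configuration is t₂g⁰e_g⁰, giving 0 unpaired electrons.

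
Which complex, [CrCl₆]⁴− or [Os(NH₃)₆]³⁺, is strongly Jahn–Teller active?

[CrCl₆]⁴−

[CrCl₆]⁴−: Summing ligand charges against the −4 overall charge gives an oxidation state of +2 for chromium. Chromium is a group-6 element; Cr(II) is therefore d⁴. Chloride is a weak-field ligand for a first-row metal, so the complex is high-spin. The t₂g³e_g¹ (high-spin) configuration has an unevenly filled e_g set; the Jahn–Teller theorem predicts a tetragonal distortion (typically axial elongation) to lift the degeneracy.
[Os(NH₃)₆]³⁺: Ammonia is neutral; balancing the +3 overall charge requires Os(III). Group 8 minus oxidation state 3 gives a d⁵ configuration. A 5d ion has a large Δₒ and is invariably low-spin. The d⁵ configuration leaves the e_g set evenly filled (or empty) — no strong Jahn–Teller driving force.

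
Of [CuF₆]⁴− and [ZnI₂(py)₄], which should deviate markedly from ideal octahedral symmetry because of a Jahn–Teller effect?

[CuF₆]⁴−

[CuF₆]⁴−: Each fluoride is −1; balancing the −4 overall charge requires Cu(II). Cu sits in group 11, so the d-electron count is 11 − 2 = 9. The t₂g⁶e_g³ configuration has an unevenly filled e_g set; the Jahn–Teller theorem predicts a tetragonal distortion (typically axial elongation) to lift the degeneracy.
[ZnI₂(py)₄]: Summing ligand charges against the 0 overall charge gives an oxidation state of +2 for zinc. Zinc is a group-12 element; Zn(II) is therefore d¹⁰. The d¹⁰ configuration leaves the e_g set evenly filled (or empty) — no strong Jahn–Teller driving force.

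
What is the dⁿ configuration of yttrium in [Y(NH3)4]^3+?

d0

Ligand charges: ammonia is neutral. With an overall charge of +3 the yttrium centre must be in the +3 oxidation state.
Yttrium is a group-3 element; Y(III) is therefore d⁰.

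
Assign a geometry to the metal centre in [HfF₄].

Summing ligand charges against the 0 overall charge gives an oxidation state of +4 for hafnium.
Group 4 minus oxidation state 4 gives a d⁰ configuration.
With 4 monodentate ligands the coordination number is 4.
A d⁰ ion has no crystal-field stabilisation preference between square planar and tetrahedral, so four ligands adopt the sterically favoured tetrahedral geometry.

tetrahedral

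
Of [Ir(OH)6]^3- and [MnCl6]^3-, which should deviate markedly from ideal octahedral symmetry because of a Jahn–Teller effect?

[MnCl6]^3-

[Ir(OH)6]^3-: Ligand charges: each hydroxide is −1. With an overall charge of −3 the iridium centre must be in the +3 oxidation state. Ir sits in group 9, so the d-electron count is 9 − 3 = 6. A 5d ion has a large Δₒ and is invariably low-spin. The d⁶ configuration leaves the e_g set evenly filled (or empty) — no strong Jahn–Teller driving force.
[MnCl6]^3-: Summing ligand charges against the −3 overall charge gives an oxidation state of +3 for manganese. Mn sits in group 7, so the d-electron count is 7 − 3 = 4. Chloride is a weak-field ligand for a first-row metal, so the complex is high-spin. The t₂g³e_g¹ (high-spin) configuration has an unevenly filled e_g set; the Jahn–Teller theorem predicts a tetragonal distortion (typically axial elongation) to lift the degeneracy.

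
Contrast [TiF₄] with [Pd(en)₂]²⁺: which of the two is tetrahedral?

[TiF₄]

For [TiF₄]: Each fluoride is −1; balancing the 0 overall charge requires Ti(IV). Group 4 minus oxidation state 4 gives a d⁰ configuration. A d⁰ ion has no crystal-field stabilisation preference between square planar and tetrahedral, so four ligands adopt the sterically favoured tetrahedral geometry. → tetrahedral.
For [Pd(en)₂]²⁺: Ligand charges: ethylenediamine is neutral. With an overall charge of +2 the palladium centre must be in the +2 oxidation state. Pd sits in group 10, so the d-electron count is 10 − 2 = 8. A 4d d⁸ ion has a large crystal-field splitting; square planar leaves the high-energy d_{x²−y²} orbital empty and maximises CFSE. → square planar.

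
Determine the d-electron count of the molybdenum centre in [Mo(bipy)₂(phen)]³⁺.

d3

Summing ligand charges against the +3 overall charge gives an oxidation state of +3 for molybdenum.
Molybdenum is a group-6 element; Mo(III) is therefore d³.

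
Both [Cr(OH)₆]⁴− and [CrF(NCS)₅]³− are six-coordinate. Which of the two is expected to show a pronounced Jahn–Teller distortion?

[Cr(OH)₆]⁴−

[Cr(OH)₆]⁴−: Each hydroxide is −1; balancing the −4 overall charge requires Cr(II). Chromium is a group-6 element; Cr(II) is therefore d⁴. Hydroxide is a weak-field ligand for a first-row metal, so the complex is high-spin. The t₂g³e_g¹ (high-spin) configuration has an unevenly filled e_g set; the Jahn–Teller theorem predicts a tetragonal distortion (typically axial elongation) to lift the degeneracy.
[CrF(NCS)₅]³−: Each fluoride is −1; each isothiocyanate is −1; balancing the −3 overall charge requires Cr(III). Chromium is a group-6 element; Cr(III) is therefore d³. The d³ configuration leaves the e_g set evenly filled (or empty) — no strong Jahn–Teller driving force.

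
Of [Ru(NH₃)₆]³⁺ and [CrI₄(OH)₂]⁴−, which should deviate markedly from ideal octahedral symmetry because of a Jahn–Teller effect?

[CrI₄(OH)₂]⁴−

[Ru(NH₃)₆]³⁺: Ammonia is neutral; balancing the +3 overall charge requires Ru(III). Group 8 minus oxidation state 3 gives a d⁵ configuration. A 4d ion has a large Δₒ and is invariably low-spin. The d⁵ configuration leaves the e_g set evenly filled (or empty) — no strong Jahn–Teller driving force.
[CrI₄(OH)₂]⁴−: Summing ligand charges against the −4 overall charge gives an oxidation state of +2 for chromium. Chromium is a group-6 element; Cr(II) is therefore d⁴. Hydroxide and iodide are weak-field ligands for a first-row metal, so the complex is high-spin. The t₂g³e_g¹ (high-spin) configuration has an unevenly filled e_g set; the Jahn–Teller theorem predicts a tetragonal distortion (typically axial elongation) to lift the degeneracy.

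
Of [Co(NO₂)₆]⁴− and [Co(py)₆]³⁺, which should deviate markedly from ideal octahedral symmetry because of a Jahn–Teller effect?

[Co(NO₂)₆]⁴−: Ligand charges: each nitro (N-bound nitrite) is −1. With an overall charge of −4 the cobalt centre must be in the +2 oxidation state. Cobalt is a group-9 element; Co(II) is therefore d⁷. Nitro (N-bound nitrite) is a strong-field ligand (high in the spectrochemical series) for a first-row metal, so the complex is low-spin. The t₂g⁶e_g¹ (low-spin) configuration has an unevenly filled e_g set; the Jahn–Teller theorem predicts a tetragonal distortion (typically axial elongation) to lift the degeneracy.
[Co(py)₆]³⁺: Pyridine is neutral; balancing the +3 overall charge requires Co(III). Group 9 minus oxidation state 3 gives a d⁶ configuration. Co(III) has an exceptionally large octahedral splitting and is low-spin with essentially every ligand except fluoride. The d⁶ configuration leaves the e_g set evenly filled (or empty) — no strong Jahn–Teller driving force.

[Co(NO₂)₆]⁴−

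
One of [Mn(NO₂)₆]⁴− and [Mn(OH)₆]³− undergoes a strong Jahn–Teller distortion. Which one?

[Mn(OH)₆]³−

[Mn(NO₂)₆]⁴−: Ligand charges: each nitro (N-bound nitrite) is −1. With an overall charge of −4 the manganese centre must be in the +2 oxidation state. Manganese is a group-7 element; Mn(II) is therefore d⁵. Nitro (N-bound nitrite) is a strong-field ligand (high in the spectrochemical series) for a first-row metal, so the complex is low-spin. The d⁵ configuration leaves the e_g set evenly filled (or empty) — no strong Jahn–Teller driving force.
[Mn(OH)₆]³−: Each hydroxide is −1; balancing the −3 overall charge requires Mn(III). Manganese is a group-7 element; Mn(III) is therefore d⁴. Hydroxide is a weak-field ligand for a first-row metal, so the complex is high-spin. The t₂g³e_g¹ (high-spin) configuration has an unevenly filled e_g set; the Jahn–Teller theorem predicts a tetragonal distortion (typically axial elongation) to lift the degeneracy.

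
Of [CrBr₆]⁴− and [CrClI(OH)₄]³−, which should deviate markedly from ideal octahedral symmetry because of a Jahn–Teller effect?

[CrBr₆]⁴−

[CrBr₆]⁴−: Each bromide is −1; balancing the −4 overall charge requires Cr(II). Cr sits in group 6, so the d-electron count is 6 − 2 = 4. Bromide is a weak-field ligand for a first-row metal, so the complex is high-spin. The t₂g³e_g¹ (high-spin) configuration has an unevenly filled e_g set; the Jahn–Teller theorem predicts a tetragonal distortion (typically axial elongation) to lift the degeneracy.
[CrClI(OH)₄]³−: Ligand charges: each chloride is −1; each iodide is −1; each hydroxide is −1. With an overall charge of −3 the chromium centre must be in the +3 oxidation state. Group 6 minus oxidation state 3 gives a d³ configuration. The d³ configuration leaves the e_g set evenly filled (or empty) — no strong Jahn–Teller driving force.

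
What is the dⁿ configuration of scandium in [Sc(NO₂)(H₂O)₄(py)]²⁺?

Summing ligand charges against the +2 overall charge gives an oxidation state of +3 for scandium.
Group 3 minus oxidation state 3 gives a d⁰ configuration.

d⁰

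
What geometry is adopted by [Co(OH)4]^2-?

tetrahedral

Ligand charges: each hydroxide is −1. With an overall charge of −2 the cobalt centre must be in the +2 oxidation state.
Cobalt is a group-9 element; Co(II) is therefore d⁷.
Coordination number: 4.
Hydroxide is a weak-field ligand.
For a high-spin 3d d⁷ ion with weak-field ligands the small Δₜ gives little square-planar CFSE advantage, so four ligands adopt the sterically favoured tetrahedral geometry.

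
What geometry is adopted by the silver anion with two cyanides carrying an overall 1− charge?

linear

Ligand charges: each cyanide is −1. With an overall charge of −1 the silver centre must be in the +1 oxidation state.
Silver is a group-11 element; Ag(I) is therefore d¹⁰.
Coordination number: 2.
A d¹⁰ ion with only two ligands adopts a linear arrangement (sp hybridisation; no CFSE preference).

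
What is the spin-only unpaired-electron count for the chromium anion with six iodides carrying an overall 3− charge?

3

Each iodide is −1; balancing the −3 overall charge requires Cr(III).
Cr sits in group 6, so the d-electron count is 6 − 3 = 3.
In an octahedral field the d³ configuration is t₂g³e_g⁰ (only one arrangement possible), giving 3 unpaired electrons.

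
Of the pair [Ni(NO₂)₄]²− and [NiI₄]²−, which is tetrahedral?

[NiI₄]²−

For [Ni(NO₂)₄]²−: Ligand charges: each nitro (N-bound nitrite) is −1. With an overall charge of −2 the nickel centre must be in the +2 oxidation state. Group 10 minus oxidation state 2 gives a d⁸ configuration. Nitro (N-bound nitrite) is a strong-field ligand (high in the spectrochemical series). A 3d d⁸ ion with strong-field ligands gains enough CFSE to favour square planar over tetrahedral. → square planar.
For [NiI₄]²−: Summing ligand charges against the −2 overall charge gives an oxidation state of +2 for nickel. Ni sits in group 10, so the d-electron count is 10 − 2 = 8. Iodide is a weak-field ligand. With weak-field ligands the CFSE gain from square planar is small, so a 3d d⁸ ion takes the sterically preferred tetrahedral geometry. → tetrahedral.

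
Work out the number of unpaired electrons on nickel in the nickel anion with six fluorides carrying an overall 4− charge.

2

Ligand charges: each fluoride is −1. With an overall charge of −4 the nickel centre must be in the +2 oxidation state.
Group 10 minus oxidation state 2 gives a d⁸ configuration.
In an octahedral field the d⁸ configuration is t₂g⁶e_g² (only one arrangement possible), giving 2 unpaired electrons.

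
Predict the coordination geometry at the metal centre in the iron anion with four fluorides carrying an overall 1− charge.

tetrahedral

Ligand charges: each fluoride is −1. With an overall charge of −1 the iron centre must be in the +3 oxidation state.
Fe sits in group 8, so the d-electron count is 8 − 3 = 5.
Coordination number: 4.
Fluoride is a weak-field ligand.
A high-spin d⁵ ion has zero CFSE in either geometry, so four ligands adopt the sterically favoured tetrahedral geometry.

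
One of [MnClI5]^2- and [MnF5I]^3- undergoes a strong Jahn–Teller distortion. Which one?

[MnF5I]^3-

[MnClI5]^2-: Each chloride is −1; each iodide is −1; balancing the −2 overall charge requires Mn(IV). Group 7 minus oxidation state 4 gives a d³ configuration. The d³ configuration leaves the e_g set evenly filled (or empty) — no strong Jahn–Teller driving force.
[MnF5I]^3-: Summing ligand charges against the −3 overall charge gives an oxidation state of +3 for manganese. Manganese is a group-7 element; Mn(III) is therefore d⁴. Fluoride and iodide are weak-field ligands for a first-row metal, so the complex is high-spin. The t₂g³e_g¹ (high-spin) configuration has an unevenly filled e_g set; the Jahn–Teller theorem predicts a tetragonal distortion (typically axial elongation) to lift the degeneracy.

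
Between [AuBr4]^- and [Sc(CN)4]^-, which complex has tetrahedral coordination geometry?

[Sc(CN)4]^-

For [AuBr4]^-: Each bromide is −1; balancing the −1 overall charge requires Au(III). Group 11 minus oxidation state 3 gives a d⁸ configuration. A 5d d⁸ ion has a large crystal-field splitting; square planar leaves the high-energy d_{x²−y²} orbital empty and maximises CFSE. → square planar.
For [Sc(CN)4]^-: Ligand charges: each cyanide is −1. With an overall charge of −1 the scandium centre must be in the +3 oxidation state. Scandium is a group-3 element; Sc(III) is therefore d⁰. A d⁰ ion has no crystal-field stabilisation preference between square planar and tetrahedral, so four ligands adopt the sterically favoured tetrahedral geometry. → tetrahedral.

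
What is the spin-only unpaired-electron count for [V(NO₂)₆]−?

Ligand charges: each nitro (N-bound nitrite) is −1. With an overall charge of −1 the vanadium centre must be in the +5 oxidation state.
Group 5 minus oxidation state 5 gives a d⁰ configuration.
In an octahedral field the d⁰ configuration is t₂g⁰e_g⁰, giving 0 unpaired electrons.

0 unpaired electrons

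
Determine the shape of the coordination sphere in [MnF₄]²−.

tetrahedral

Ligand charges: each fluoride is −1. With an overall charge of −2 the manganese centre must be in the +2 oxidation state.
Manganese is a group-7 element; Mn(II) is therefore d⁵.
With 4 monodentate ligands the coordination number is 4.
Fluoride is a weak-field ligand.
A high-spin d⁵ ion has zero CFSE in either geometry, so four ligands adopt the sterically favoured tetrahedral geometry.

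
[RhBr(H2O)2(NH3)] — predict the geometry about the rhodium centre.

square planar

Each bromide is −1; water is neutral; ammonia is neutral; balancing the 0 overall charge requires Rh(I).
Rh sits in group 9, so the d-electron count is 9 − 1 = 8.
Coordination number: 4.
A 4d d⁸ ion has a large crystal-field splitting; square planar leaves the high-energy d_{x²−y²} orbital empty and maximises CFSE.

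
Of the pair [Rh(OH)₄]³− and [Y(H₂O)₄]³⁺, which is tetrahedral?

For [Rh(OH)₄]³−: Each hydroxide is −1; balancing the −3 overall charge requires Rh(I). Rh sits in group 9, so the d-electron count is 9 − 1 = 8. A 4d d⁸ ion has a large crystal-field splitting; square planar leaves the high-energy d_{x²−y²} orbital empty and maximises CFSE. → square planar.
For [Y(H₂O)₄]³⁺: Ligand charges: water is neutral. With an overall charge of +3 the yttrium centre must be in the +3 oxidation state. Group 3 minus oxidation state 3 gives a d⁰ configuration. A d⁰ ion has no crystal-field stabilisation preference between square planar and tetrahedral, so four ligands adopt the sterically favoured tetrahedral geometry. → tetrahedral.

[Y(H₂O)₄]³⁺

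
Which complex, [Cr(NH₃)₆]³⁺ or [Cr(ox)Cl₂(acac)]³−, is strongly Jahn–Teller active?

[Cr(ox)Cl₂(acac)]³−

[Cr(NH₃)₆]³⁺: Ammonia is neutral; balancing the +3 overall charge requires Cr(III). Cr sits in group 6, so the d-electron count is 6 − 3 = 3. The d³ configuration leaves the e_g set evenly filled (or empty) — no strong Jahn–Teller driving force.
[Cr(ox)Cl₂(acac)]³−: Ligand charges: each oxalate is −2; each chloride is −1; each acetylacetonate is −1. With an overall charge of −3 the chromium centre must be in the +2 oxidation state. Chromium is a group-6 element; Cr(II) is therefore d⁴. Acetylacetonate, chloride, and oxalate are weak-field ligands for a first-row metal, so the complex is high-spin. The t₂g³e_g¹ (high-spin) configuration has an unevenly filled e_g set; the Jahn–Teller theorem predicts a tetragonal distortion (typically axial elongation) to lift the degeneracy.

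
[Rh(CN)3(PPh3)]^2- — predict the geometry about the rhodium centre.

Summing ligand charges against the −2 overall charge gives an oxidation state of +1 for rhodium.
Group 9 minus oxidation state 1 gives a d⁸ configuration.
Coordination number: 4.
A 4d d⁸ ion has a large crystal-field splitting; square planar leaves the high-energy d_{x²−y²} orbital empty and maximises CFSE.

square planar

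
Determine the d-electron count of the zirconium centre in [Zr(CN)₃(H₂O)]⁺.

Each cyanide is −1; water is neutral; balancing the +1 overall charge requires Zr(IV).
Zirconium is a group-4 element; Zr(IV) is therefore d⁰.

d⁰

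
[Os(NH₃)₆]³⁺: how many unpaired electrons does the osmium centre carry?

1

Ligand charges: ammonia is neutral. With an overall charge of +3 the osmium centre must be in the +3 oxidation state.
Osmium is a group-8 element; Os(III) is therefore d⁵.
The spin state decides the count: a 5d ion has a large Δₒ and is invariably low-spin.
An octahedral low-spin d⁵ ion is t₂g⁵e_g⁰, giving 1 unpaired electron.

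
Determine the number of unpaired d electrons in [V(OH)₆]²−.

1 unpaired electron

Ligand charges: each hydroxide is −1. With an overall charge of −2 the vanadium centre must be in the +4 oxidation state.
Vanadium is a group-5 element; V(IV) is therefore d¹.
In an octahedral field the d¹ configuration is t₂g¹e_g⁰ (only one arrangement possible), giving 1 unpaired electron.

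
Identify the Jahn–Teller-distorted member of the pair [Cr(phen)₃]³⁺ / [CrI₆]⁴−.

[CrI₆]⁴−

[Cr(phen)₃]³⁺: 1,10-phenanthroline is neutral; balancing the +3 overall charge requires Cr(III). Chromium is a group-6 element; Cr(III) is therefore d³. The d³ configuration leaves the e_g set evenly filled (or empty) — no strong Jahn–Teller driving force.
[CrI₆]⁴−: Each iodide is −1; balancing the −4 overall charge requires Cr(II). Cr sits in group 6, so the d-electron count is 6 − 2 = 4. Iodide is a weak-field ligand for a first-row metal, so the complex is high-spin. The t₂g³e_g¹ (high-spin) configuration has an unevenly filled e_g set; the Jahn–Teller theorem predicts a tetragonal distortion (typically axial elongation) to lift the degeneracy.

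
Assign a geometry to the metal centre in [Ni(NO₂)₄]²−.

square planar

Summing ligand charges against the −2 overall charge gives an oxidation state of +2 for nickel.
Nickel is a group-10 element; Ni(II) is therefore d⁸.
Coordination number: 4.
Nitro (N-bound nitrite) is a strong-field ligand (high in the spectrochemical series).
A 3d d⁸ ion with strong-field ligands gains enough CFSE to favour square planar over tetrahedral.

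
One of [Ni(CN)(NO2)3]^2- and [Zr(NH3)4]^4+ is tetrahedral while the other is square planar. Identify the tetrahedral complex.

[Zr(NH3)4]^4+

For [Ni(CN)(NO2)3]^2-: Summing ligand charges against the −2 overall charge gives an oxidation state of +2 for nickel. Group 10 minus oxidation state 2 gives a d⁸ configuration. Cyanide and nitro (N-bound nitrite) are strong-field ligands (high in the spectrochemical series). A 3d d⁸ ion with strong-field ligands gains enough CFSE to favour square planar over tetrahedral. → square planar.
For [Zr(NH3)4]^4+: Ligand charges: ammonia is neutral. With an overall charge of +4 the zirconium centre must be in the +4 oxidation state. Zirconium is a group-4 element; Zr(IV) is therefore d⁰. A d⁰ ion has no crystal-field stabilisation preference between square planar and tetrahedral, so four ligands adopt the sterically favoured tetrahedral geometry. → tetrahedral.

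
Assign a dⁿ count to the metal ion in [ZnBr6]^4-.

Summing ligand charges against the −4 overall charge gives an oxidation state of +2 for zinc.
Zn sits in group 12, so the d-electron count is 12 − 2 = 10.

d10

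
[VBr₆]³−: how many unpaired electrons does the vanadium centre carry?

2

Summing ligand charges against the −3 overall charge gives an oxidation state of +3 for vanadium.
V sits in group 5, so the d-electron count is 5 − 3 = 2.
In an octahedral field the d² configuration is t₂g²e_g⁰ (only one arrangement possible), giving 2 unpaired electrons.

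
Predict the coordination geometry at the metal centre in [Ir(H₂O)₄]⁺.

Ligand charges: water is neutral. With an overall charge of +1 the iridium centre must be in the +1 oxidation state.
Ir sits in group 9, so the d-electron count is 9 − 1 = 8.
With 4 monodentate ligands the coordination number is 4.
A 5d d⁸ ion has a large crystal-field splitting; square planar leaves the high-energy d_{x²−y²} orbital empty and maximises CFSE.

square planar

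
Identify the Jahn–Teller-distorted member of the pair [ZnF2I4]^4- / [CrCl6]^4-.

[ZnF2I4]^4-: Summing ligand charges against the −4 overall charge gives an oxidation state of +2 for zinc. Zn sits in group 12, so the d-electron count is 12 − 2 = 10. The d¹⁰ configuration leaves the e_g set evenly filled (or empty) — no strong Jahn–Teller driving force.
[CrCl6]^4-: Summing ligand charges against the −4 overall charge gives an oxidation state of +2 for chromium. Cr sits in group 6, so the d-electron count is 6 − 2 = 4. Chloride is a weak-field ligand for a first-row metal, so the complex is high-spin. The t₂g³e_g¹ (high-spin) configuration has an unevenly filled e_g set; the Jahn–Teller theorem predicts a tetragonal distortion (typically axial elongation) to lift the degeneracy.

[CrCl6]^4-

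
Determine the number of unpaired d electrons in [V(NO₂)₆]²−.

1

Ligand charges: each nitro (N-bound nitrite) is −1. With an overall charge of −2 the vanadium centre must be in the +4 oxidation state.
V sits in group 5, so the d-electron count is 5 − 4 = 1.
In an octahedral field the d¹ configuration is t₂g¹e_g⁰ (only one arrangement possible), giving 1 unpaired electron.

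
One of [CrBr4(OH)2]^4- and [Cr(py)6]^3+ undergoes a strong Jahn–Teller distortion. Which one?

[CrBr4(OH)2]^4-: Each bromide is −1; each hydroxide is −1; balancing the −4 overall charge requires Cr(II). Group 6 minus oxidation state 2 gives a d⁴ configuration. Bromide and hydroxide are weak-field ligands for a first-row metal, so the complex is high-spin. The t₂g³e_g¹ (high-spin) configuration has an unevenly filled e_g set; the Jahn–Teller theorem predicts a tetragonal distortion (typically axial elongation) to lift the degeneracy.
[Cr(py)6]^3+: Pyridine is neutral; balancing the +3 overall charge requires Cr(III). Chromium is a group-6 element; Cr(III) is therefore d³. The d³ configuration leaves the e_g set evenly filled (or empty) — no strong Jahn–Teller driving force.

[CrBr4(OH)2]^4-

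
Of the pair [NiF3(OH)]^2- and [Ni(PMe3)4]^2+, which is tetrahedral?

For [NiF3(OH)]^2-: Summing ligand charges against the −2 overall charge gives an oxidation state of +2 for nickel. Nickel is a group-10 element; Ni(II) is therefore d⁸. Fluoride and hydroxide are weak-field ligands. With weak-field ligands the CFSE gain from square planar is small, so a 3d d⁸ ion takes the sterically preferred tetrahedral geometry. → tetrahedral.
For [Ni(PMe3)4]^2+: Summing ligand charges against the +2 overall charge gives an oxidation state of +2 for nickel. Nickel is a group-10 element; Ni(II) is therefore d⁸. Trimethylphosphine is a strong-field ligand (high in the spectrochemical series). A 3d d⁸ ion with strong-field ligands gains enough CFSE to favour square planar over tetrahedral. → square planar.

[NiF3(OH)]^2-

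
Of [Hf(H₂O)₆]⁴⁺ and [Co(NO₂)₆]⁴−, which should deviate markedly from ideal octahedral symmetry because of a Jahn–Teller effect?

[Co(NO₂)₆]⁴−

[Hf(H₂O)₆]⁴⁺: Summing ligand charges against the +4 overall charge gives an oxidation state of +4 for hafnium. Hf sits in group 4, so the d-electron count is 4 − 4 = 0. The d⁰ configuration leaves the e_g set evenly filled (or empty) — no strong Jahn–Teller driving force.
[Co(NO₂)₆]⁴−: Each nitro (N-bound nitrite) is −1; balancing the −4 overall charge requires Co(II). Group 9 minus oxidation state 2 gives a d⁷ configuration. Nitro (N-bound nitrite) is a strong-field ligand (high in the spectrochemical series) for a first-row metal, so the complex is low-spin. The t₂g⁶e_g¹ (low-spin) configuration has an unevenly filled e_g set; the Jahn–Teller theorem predicts a tetragonal distortion (typically axial elongation) to lift the degeneracy.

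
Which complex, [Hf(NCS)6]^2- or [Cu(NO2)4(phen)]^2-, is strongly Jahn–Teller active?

[Hf(NCS)6]^2-: Each isothiocyanate is −1; balancing the −2 overall charge requires Hf(IV). Hf sits in group 4, so the d-electron count is 4 − 4 = 0. The d⁰ configuration leaves the e_g set evenly filled (or empty) — no strong Jahn–Teller driving force.
[Cu(NO2)4(phen)]^2-: Each nitro (N-bound nitrite) is −1; 1,10-phenanthroline is neutral; balancing the −2 overall charge requires Cu(II). Group 11 minus oxidation state 2 gives a d⁹ configuration. The t₂g⁶e_g³ configuration has an unevenly filled e_g set; the Jahn–Teller theorem predicts a tetragonal distortion (typically axial elongation) to lift the degeneracy.

[Cu(NO2)4(phen)]^2-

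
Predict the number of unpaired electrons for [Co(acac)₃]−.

3 unpaired electrons

Ligand charges: each acetylacetonate is −1. With an overall charge of −1 the cobalt centre must be in the +2 oxidation state.
Co sits in group 9, so the d-electron count is 9 − 2 = 7.
Counting donor atoms: 3×acetylacetonate (bidentate) → 6 donors. Coordination number = 6.
The spin state decides the count: Acetylacetonate is a weak-field ligand for a first-row metal, so the complex is high-spin.
An octahedral high-spin d⁷ ion is t₂g⁵e_g², giving 3 unpaired electrons.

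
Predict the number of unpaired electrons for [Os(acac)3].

Each acetylacetonate is −1; balancing the 0 overall charge requires Os(III).
Osmium is a group-8 element; Os(III) is therefore d⁵.
Counting donor atoms: 3×acetylacetonate (bidentate) → 6 donors. Coordination number = 6.
The spin state decides the count: a 5d ion has a large Δₒ and is invariably low-spin.
An octahedral low-spin d⁵ ion is t₂g⁵e_g⁰, giving 1 unpaired electron.

1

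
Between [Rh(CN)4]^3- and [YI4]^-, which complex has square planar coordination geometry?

For [Rh(CN)4]^3-: Ligand charges: each cyanide is −1. With an overall charge of −3 the rhodium centre must be in the +1 oxidation state. Rhodium is a group-9 element; Rh(I) is therefore d⁸. A 4d d⁸ ion has a large crystal-field splitting; square planar leaves the high-energy d_{x²−y²} orbital empty and maximises CFSE. → square planar.
For [YI4]^-: Summing ligand charges against the −1 overall charge gives an oxidation state of +3 for yttrium. Group 3 minus oxidation state 3 gives a d⁰ configuration. A d⁰ ion has no crystal-field stabilisation preference between square planar and tetrahedral, so four ligands adopt the sterically favoured tetrahedral geometry. → tetrahedral.

[Rh(CN)4]^3-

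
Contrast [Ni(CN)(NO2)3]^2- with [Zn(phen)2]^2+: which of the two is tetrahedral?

[Zn(phen)2]^2+

For [Ni(CN)(NO2)3]^2-: Ligand charges: each cyanide is −1; each nitro (N-bound nitrite) is −1. With an overall charge of −2 the nickel centre must be in the +2 oxidation state. Group 10 minus oxidation state 2 gives a d⁸ configuration. Cyanide and nitro (N-bound nitrite) are strong-field ligands (high in the spectrochemical series). A 3d d⁸ ion with strong-field ligands gains enough CFSE to favour square planar over tetrahedral. → square planar.
For [Zn(phen)2]^2+: Ligand charges: 1,10-phenanthroline is neutral. With an overall charge of +2 the zinc centre must be in the +2 oxidation state. Zn sits in group 12, so the d-electron count is 12 − 2 = 10. A d¹⁰ ion has no crystal-field stabilisation preference between square planar and tetrahedral, so four ligands adopt the sterically favoured tetrahedral geometry. → tetrahedral.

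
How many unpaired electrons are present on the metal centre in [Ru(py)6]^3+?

1 unpaired electron

Ligand charges: pyridine is neutral. With an overall charge of +3 the ruthenium centre must be in the +3 oxidation state.
Ru sits in group 8, so the d-electron count is 8 − 3 = 5.
The spin state decides the count: a 4d ion has a large Δₒ and is invariably low-spin.
An octahedral low-spin d⁵ ion is t₂g⁵e_g⁰, giving 1 unpaired electron.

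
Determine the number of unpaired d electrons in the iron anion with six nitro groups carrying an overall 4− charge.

0

Ligand charges: each nitro (N-bound nitrite) is −1. With an overall charge of −4 the iron centre must be in the +2 oxidation state.
Group 8 minus oxidation state 2 gives a d⁶ configuration.
The spin state decides the count: Nitro (N-bound nitrite) is a strong-field ligand (high in the spectrochemical series) for a first-row metal, so the complex is low-spin.
An octahedral low-spin d⁶ ion is t₂g⁶e_g⁰, giving 0 unpaired electrons.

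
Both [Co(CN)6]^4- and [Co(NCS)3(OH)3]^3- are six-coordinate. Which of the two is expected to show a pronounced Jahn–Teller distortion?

[Co(CN)6]^4-: Summing ligand charges against the −4 overall charge gives an oxidation state of +2 for cobalt. Cobalt is a group-9 element; Co(II) is therefore d⁷. Cyanide is a strong-field ligand (high in the spectrochemical series) for a first-row metal, so the complex is low-spin. The t₂g⁶e_g¹ (low-spin) configuration has an unevenly filled e_g set; the Jahn–Teller theorem predicts a tetragonal distortion (typically axial elongation) to lift the degeneracy.
[Co(NCS)3(OH)3]^3-: Each isothiocyanate is −1; each hydroxide is −1; balancing the −3 overall charge requires Co(III). Co sits in group 9, so the d-electron count is 9 − 3 = 6. Co(III) has an exceptionally large octahedral splitting and is low-spin with essentially every ligand except fluoride. The d⁶ configuration leaves the e_g set evenly filled (or empty) — no strong Jahn–Teller driving force.

[Co(CN)6]^4-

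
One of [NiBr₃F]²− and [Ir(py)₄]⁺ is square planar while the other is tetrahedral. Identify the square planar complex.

[Ir(py)₄]⁺

For [NiBr₃F]²−: Ligand charges: each bromide is −1; each fluoride is −1. With an overall charge of −2 the nickel centre must be in the +2 oxidation state. Nickel is a group-10 element; Ni(II) is therefore d⁸. Bromide and fluoride are weak-field ligands. With weak-field ligands the CFSE gain from square planar is small, so a 3d d⁸ ion takes the sterically preferred tetrahedral geometry. → tetrahedral.
For [Ir(py)₄]⁺: Pyridine is neutral; balancing the +1 overall charge requires Ir(I). Ir sits in group 9, so the d-electron count is 9 − 1 = 8. A 5d d⁸ ion has a large crystal-field splitting; square planar leaves the high-energy d_{x²−y²} orbital empty and maximises CFSE. → square planar.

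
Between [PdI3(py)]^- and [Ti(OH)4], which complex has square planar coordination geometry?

[PdI3(py)]^-

For [PdI3(py)]^-: Each iodide is −1; pyridine is neutral; balancing the −1 overall charge requires Pd(II). Pd sits in group 10, so the d-electron count is 10 − 2 = 8. A 4d d⁸ ion has a large crystal-field splitting; square planar leaves the high-energy d_{x²−y²} orbital empty and maximises CFSE. → square planar.
For [Ti(OH)4]: Summing ligand charges against the 0 overall charge gives an oxidation state of +4 for titanium. Ti sits in group 4, so the d-electron count is 4 − 4 = 0. A d⁰ ion has no crystal-field stabilisation preference between square planar and tetrahedral, so four ligands adopt the sterically favoured tetrahedral geometry. → tetrahedral.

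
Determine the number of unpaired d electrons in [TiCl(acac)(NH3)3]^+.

Each chloride is −1; each acetylacetonate is −1; ammonia is neutral; balancing the +1 overall charge requires Ti(III).
Ti sits in group 4, so the d-electron count is 4 − 3 = 1.
Counting donor atoms: 1×chloride (monodentate) → 1 donor; 1×acetylacetonate (bidentate) → 2 donors; 3×ammonia (monodentate) → 3 donors. Coordination number = 6.
In an octahedral field the d¹ configuration is t₂g¹e_g⁰ (only one arrangement possible), giving 1 unpaired electron.

1 unpaired electron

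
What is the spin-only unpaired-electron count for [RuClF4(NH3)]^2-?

1

Each chloride is −1; each fluoride is −1; ammonia is neutral; balancing the −2 overall charge requires Ru(III).
Group 8 minus oxidation state 3 gives a d⁵ configuration.
The spin state decides the count: a 4d ion has a large Δₒ and is invariably low-spin.
An octahedral low-spin d⁵ ion is t₂g⁵e_g⁰, giving 1 unpaired electron.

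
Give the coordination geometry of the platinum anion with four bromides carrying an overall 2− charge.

square planar

Ligand charges: each bromide is −1. With an overall charge of −2 the platinum centre must be in the +2 oxidation state.
Platinum is a group-10 element; Pt(II) is therefore d⁸.
With 4 monodentate ligands the coordination number is 4.
A 5d d⁸ ion has a large crystal-field splitting; square planar leaves the high-energy d_{x²−y²} orbital empty and maximises CFSE.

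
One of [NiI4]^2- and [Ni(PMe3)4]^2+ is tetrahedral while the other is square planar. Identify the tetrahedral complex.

For [NiI4]^2-: Ligand charges: each iodide is −1. With an overall charge of −2 the nickel centre must be in the +2 oxidation state. Nickel is a group-10 element; Ni(II) is therefore d⁸. Iodide is a weak-field ligand. With weak-field ligands the CFSE gain from square planar is small, so a 3d d⁸ ion takes the sterically preferred tetrahedral geometry. → tetrahedral.
For [Ni(PMe3)4]^2+: Trimethylphosphine is neutral; balancing the +2 overall charge requires Ni(II). Nickel is a group-10 element; Ni(II) is therefore d⁸. Trimethylphosphine is a strong-field ligand (high in the spectrochemical series). A 3d d⁸ ion with strong-field ligands gains enough CFSE to favour square planar over tetrahedral. → square planar.

[NiI4]^2-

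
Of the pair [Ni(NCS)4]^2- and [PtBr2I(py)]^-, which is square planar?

For [Ni(NCS)4]^2-: Each isothiocyanate is −1; balancing the −2 overall charge requires Ni(II). Group 10 minus oxidation state 2 gives a d⁸ configuration. Isothiocyanate is a weak-field ligand. With weak-field ligands the CFSE gain from square planar is small, so a 3d d⁸ ion takes the sterically preferred tetrahedral geometry. → tetrahedral.
For [PtBr2I(py)]^-: Each bromide is −1; each iodide is −1; pyridine is neutral; balancing the −1 overall charge requires Pt(II). Pt sits in group 10, so the d-electron count is 10 − 2 = 8. A 5d d⁸ ion has a large crystal-field splitting; square planar leaves the high-energy d_{x²−y²} orbital empty and maximises CFSE. → square planar.

[PtBr2I(py)]^-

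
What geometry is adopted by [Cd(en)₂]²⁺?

tetrahedral

Summing ligand charges against the +2 overall charge gives an oxidation state of +2 for cadmium.
Cadmium is a group-12 element; Cd(II) is therefore d¹⁰.
Counting donor atoms: 2×ethylenediamine (bidentate) → 4 donors. Coordination number = 4.
A d¹⁰ ion has no crystal-field stabilisation preference between square planar and tetrahedral, so four ligands adopt the sterically favoured tetrahedral geometry.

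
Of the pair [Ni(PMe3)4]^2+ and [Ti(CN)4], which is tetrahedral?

For [Ni(PMe3)4]^2+: Ligand charges: trimethylphosphine is neutral. With an overall charge of +2 the nickel centre must be in the +2 oxidation state. Group 10 minus oxidation state 2 gives a d⁸ configuration. Trimethylphosphine is a strong-field ligand (high in the spectrochemical series). A 3d d⁸ ion with strong-field ligands gains enough CFSE to favour square planar over tetrahedral. → square planar.
For [Ti(CN)4]: Ligand charges: each cyanide is −1. With an overall charge of 0 the titanium centre must be in the +4 oxidation state. Group 4 minus oxidation state 4 gives a d⁰ configuration. A d⁰ ion has no crystal-field stabilisation preference between square planar and tetrahedral, so four ligands adopt the sterically favoured tetrahedral geometry. → tetrahedral.

[Ti(CN)4]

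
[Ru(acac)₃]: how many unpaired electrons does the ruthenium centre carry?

Summing ligand charges against the 0 overall charge gives an oxidation state of +3 for ruthenium.
Group 8 minus oxidation state 3 gives a d⁵ configuration.
Counting donor atoms: 3×acetylacetonate (bidentate) → 6 donors. Coordination number = 6.
The spin state decides the count: a 4d ion has a large Δₒ and is invariably low-spin.
An octahedral low-spin d⁵ ion is t₂g⁵e_g⁰, giving 1 unpaired electron.

1 unpaired electron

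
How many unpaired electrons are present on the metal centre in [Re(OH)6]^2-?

3 unpaired electrons

Ligand charges: each hydroxide is −1. With an overall charge of −2 the rhenium centre must be in the +4 oxidation state.
Group 7 minus oxidation state 4 gives a d³ configuration.
In an octahedral field the d³ configuration is t₂g³e_g⁰ (only one arrangement possible), giving 3 unpaired electrons.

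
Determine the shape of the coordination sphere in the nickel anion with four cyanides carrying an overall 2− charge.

Ligand charges: each cyanide is −1. With an overall charge of −2 the nickel centre must be in the +2 oxidation state.
Nickel is a group-10 element; Ni(II) is therefore d⁸.
Coordination number: 4.
Cyanide is a strong-field ligand (high in the spectrochemical series).
A 3d d⁸ ion with strong-field ligands gains enough CFSE to favour square planar over tetrahedral.

square planar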